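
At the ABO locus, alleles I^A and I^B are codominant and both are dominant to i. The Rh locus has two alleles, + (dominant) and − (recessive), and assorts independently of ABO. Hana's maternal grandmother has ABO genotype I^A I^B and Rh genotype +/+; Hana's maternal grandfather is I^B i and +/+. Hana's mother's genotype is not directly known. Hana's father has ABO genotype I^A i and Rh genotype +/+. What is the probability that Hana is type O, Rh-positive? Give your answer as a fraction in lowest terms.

1/8

Hana's mother's ABO genotype from I^A I^B × I^B i: 1/4 I^A I^B, 1/4 I^A i, 1/4 I^B I^B, 1/4 I^B i.
Crossing each possibility with the father I^A i and summing P(type O): 1/4·0 + 1/4·1/4 + 1/4·0 + 1/4·1/4 = 1/8.
Similarly for Rh via the mother's Rh distribution: P(Rh+) = 1.
Independent loci: 1/8 × 1 = 1/8.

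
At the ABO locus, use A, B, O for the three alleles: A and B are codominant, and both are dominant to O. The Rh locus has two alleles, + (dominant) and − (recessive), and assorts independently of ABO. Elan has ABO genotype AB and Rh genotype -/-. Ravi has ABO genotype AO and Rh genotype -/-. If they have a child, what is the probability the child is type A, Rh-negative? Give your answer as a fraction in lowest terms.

1/2

ABO cross AB × AO → offspring phenotypes: 1/2 A, 1/4 B, 1/4 AB.
Rh cross -/- × -/- → 1 Rh-.
Independent loci: P(type A, Rh-negative) = 1/2 × 1 = 1/2.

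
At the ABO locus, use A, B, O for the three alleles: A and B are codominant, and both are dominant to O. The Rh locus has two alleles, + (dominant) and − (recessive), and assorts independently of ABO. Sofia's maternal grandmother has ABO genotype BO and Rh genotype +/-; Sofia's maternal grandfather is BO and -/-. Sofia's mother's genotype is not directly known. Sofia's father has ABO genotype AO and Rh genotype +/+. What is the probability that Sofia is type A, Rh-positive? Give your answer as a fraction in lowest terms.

Sofia's mother's ABO genotype from BO × BO: 1/4 BB, 1/2 BO, 1/4 OO.
Crossing each possibility with the father AO and summing P(type A): 1/4·0 + 1/2·1/4 + 1/4·1/2 = 1/4.
Similarly for Rh via the mother's Rh distribution: P(Rh+) = 1.
Independent loci: 1/4 × 1 = 1/4.

1/4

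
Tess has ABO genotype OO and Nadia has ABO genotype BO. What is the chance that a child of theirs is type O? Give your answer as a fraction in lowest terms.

1/2

ABO cross OO × BO → offspring phenotypes: 1/2 O, 1/2 B.
So P(type O) = 1/2.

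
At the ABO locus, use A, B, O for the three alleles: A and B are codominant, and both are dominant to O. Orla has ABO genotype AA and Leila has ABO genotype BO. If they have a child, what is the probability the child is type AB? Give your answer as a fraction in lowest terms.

ABO cross AA × BO → offspring phenotypes: 1/2 A, 1/2 AB.
So P(type AB) = 1/2.

1/2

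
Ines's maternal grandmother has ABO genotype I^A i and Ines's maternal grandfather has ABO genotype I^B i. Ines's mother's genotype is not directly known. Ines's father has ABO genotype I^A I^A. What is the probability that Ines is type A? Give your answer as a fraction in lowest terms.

Ines's mother's ABO genotype from I^A i × I^B i: 1/4 I^A I^B, 1/4 I^A i, 1/4 I^B i, 1/4 i i.
Crossing each possibility with the father I^A I^A and summing P(type A): 1/4·1/2 + 1/4·1 + 1/4·1/2 + 1/4·1 = 3/4.

3/4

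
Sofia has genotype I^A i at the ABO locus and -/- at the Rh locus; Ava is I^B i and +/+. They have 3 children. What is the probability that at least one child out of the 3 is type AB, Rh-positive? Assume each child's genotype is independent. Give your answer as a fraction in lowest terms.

ABO cross I^A i × I^B i → 1/4 O, 1/4 A, 1/4 B, 1/4 AB.
Rh cross -/- × +/+ → 1 Rh+; so P(type AB, Rh-positive) = 1/4 × 1 = 1/4 per child.
P(none) = (3/4)^3 = 27/64; P(at least one) = 1 − 27/64 = 37/64.

37/64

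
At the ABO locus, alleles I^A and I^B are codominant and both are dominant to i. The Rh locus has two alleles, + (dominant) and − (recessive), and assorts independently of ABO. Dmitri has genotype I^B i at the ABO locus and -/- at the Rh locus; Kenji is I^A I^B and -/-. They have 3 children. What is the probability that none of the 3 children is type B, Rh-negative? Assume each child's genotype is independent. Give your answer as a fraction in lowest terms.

ABO cross I^B i × I^A I^B → 1/4 A, 1/2 B, 1/4 AB.
Rh cross -/- × -/- → 1 Rh-; so P(type B, Rh-negative) = 1/2 × 1 = 1/2 per child.
P(not type B, Rh-negative) = 1/2 for one child; (1/2)^3 = 1/8.

1/8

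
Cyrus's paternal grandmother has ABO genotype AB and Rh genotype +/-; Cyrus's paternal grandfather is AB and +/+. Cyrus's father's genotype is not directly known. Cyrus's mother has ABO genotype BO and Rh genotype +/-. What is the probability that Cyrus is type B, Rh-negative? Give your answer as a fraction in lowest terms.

Cyrus's father's ABO genotype from AB × AB: 1/4 AA, 1/2 AB, 1/4 BB.
Crossing each possibility with the mother BO and summing P(type B): 1/4·0 + 1/2·1/2 + 1/4·1 = 1/2.
Similarly for Rh via the father's Rh distribution: P(Rh-) = 1/8.
Independent loci: 1/2 × 1/8 = 1/16.

1/16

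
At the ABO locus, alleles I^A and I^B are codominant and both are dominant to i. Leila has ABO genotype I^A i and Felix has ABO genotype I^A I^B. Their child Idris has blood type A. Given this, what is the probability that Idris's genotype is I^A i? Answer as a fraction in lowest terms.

Cross I^A i × I^A I^B → 1/4 I^A I^A, 1/4 I^A I^B, 1/4 I^A i, 1/4 I^B i.
Type-A genotypes among offspring: I^A I^A (1/4), I^A i (1/4); total 1/2.
P(I^A i | type A) = (1/4) / (1/2) = 1/2.

1/2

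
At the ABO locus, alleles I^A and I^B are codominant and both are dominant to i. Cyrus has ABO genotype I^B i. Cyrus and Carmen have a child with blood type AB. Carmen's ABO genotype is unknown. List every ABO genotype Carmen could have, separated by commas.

For each candidate genotype of Carmen, check whether crossing it with I^B i can produce every observed child phenotype.
  I^A I^A → possible child types {A, AB} ✓
  I^A I^B → possible child types {A, B, AB} ✓
  I^A i → possible child types {O, A, B, AB} ✓
  I^B I^B → possible child types {B} ✗
  I^B i → possible child types {O, B} ✗
  i i → possible child types {O, B} ✗

I^A I^A, I^A I^B, I^A i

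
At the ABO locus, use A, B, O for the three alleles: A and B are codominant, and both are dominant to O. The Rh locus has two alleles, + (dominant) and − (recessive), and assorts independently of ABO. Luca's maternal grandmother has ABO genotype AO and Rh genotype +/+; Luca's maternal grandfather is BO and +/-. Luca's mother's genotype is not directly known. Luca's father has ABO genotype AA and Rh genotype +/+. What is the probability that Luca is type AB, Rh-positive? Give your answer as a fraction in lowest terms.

1/4

Luca's mother's ABO genotype from AO × BO: 1/4 AB, 1/4 AO, 1/4 BO, 1/4 OO.
Crossing each possibility with the father AA and summing P(type AB): 1/4·1/2 + 1/4·0 + 1/4·1/2 + 1/4·0 = 1/4.
Similarly for Rh via the mother's Rh distribution: P(Rh+) = 1.
Independent loci: 1/4 × 1 = 1/4.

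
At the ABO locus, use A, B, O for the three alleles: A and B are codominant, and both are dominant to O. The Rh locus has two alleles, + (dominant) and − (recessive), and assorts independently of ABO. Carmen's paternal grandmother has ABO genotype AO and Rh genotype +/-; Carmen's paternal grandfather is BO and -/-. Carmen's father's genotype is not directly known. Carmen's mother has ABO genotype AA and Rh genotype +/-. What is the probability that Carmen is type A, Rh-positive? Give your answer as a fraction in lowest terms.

15/32

Carmen's father's ABO genotype from AO × BO: 1/4 AB, 1/4 AO, 1/4 BO, 1/4 OO.
Crossing each possibility with the mother AA and summing P(type A): 1/4·1/2 + 1/4·1 + 1/4·1/2 + 1/4·1 = 3/4.
Similarly for Rh via the father's Rh distribution: P(Rh+) = 5/8.
Independent loci: 3/4 × 5/8 = 15/32.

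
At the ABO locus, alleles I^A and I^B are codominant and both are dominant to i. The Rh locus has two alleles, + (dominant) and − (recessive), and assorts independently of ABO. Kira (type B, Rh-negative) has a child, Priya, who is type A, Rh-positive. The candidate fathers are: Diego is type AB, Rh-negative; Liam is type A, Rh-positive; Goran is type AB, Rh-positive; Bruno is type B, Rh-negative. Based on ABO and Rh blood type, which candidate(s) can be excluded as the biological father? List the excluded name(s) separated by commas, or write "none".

Diego, Bruno

A candidate is excluded only if no genotype consistent with his phenotype could produce a type A, Rh-positive child with a type B, Rh-negative mother.
Diego (type AB, Rh-): no genotype consistent with that phenotype can produce a type-A Rh+ child with a type-B mother.
Bruno (type B, Rh-): no genotype consistent with that phenotype can produce a type-A Rh+ child with a type-B mother.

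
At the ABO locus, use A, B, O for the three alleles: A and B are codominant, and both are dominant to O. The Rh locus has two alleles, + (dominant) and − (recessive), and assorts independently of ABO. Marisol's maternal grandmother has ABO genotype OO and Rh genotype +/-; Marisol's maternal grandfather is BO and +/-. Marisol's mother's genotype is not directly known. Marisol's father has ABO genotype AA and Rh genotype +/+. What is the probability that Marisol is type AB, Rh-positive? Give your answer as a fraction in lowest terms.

Marisol's mother's ABO genotype from OO × BO: 1/2 BO, 1/2 OO.
Crossing each possibility with the father AA and summing P(type AB): 1/2·1/2 + 1/2·0 = 1/4.
Similarly for Rh via the mother's Rh distribution: P(Rh+) = 1.
Independent loci: 1/4 × 1 = 1/4.

1/4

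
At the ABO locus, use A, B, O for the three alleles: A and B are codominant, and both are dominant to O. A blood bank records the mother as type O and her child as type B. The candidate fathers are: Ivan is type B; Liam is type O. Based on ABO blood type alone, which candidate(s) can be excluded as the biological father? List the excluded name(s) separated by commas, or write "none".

Liam

A candidate is excluded only if no genotype consistent with his phenotype could produce a type B child with a type O mother.
Liam (type O): no genotype consistent with that phenotype can produce a type-B child with a type-O mother.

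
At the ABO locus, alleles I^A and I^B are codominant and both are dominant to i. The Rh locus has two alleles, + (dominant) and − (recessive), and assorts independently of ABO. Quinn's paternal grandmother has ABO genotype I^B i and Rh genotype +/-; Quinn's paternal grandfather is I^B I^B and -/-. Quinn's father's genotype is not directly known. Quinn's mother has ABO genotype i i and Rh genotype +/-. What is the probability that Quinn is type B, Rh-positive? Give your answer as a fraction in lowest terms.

15/32

Quinn's father's ABO genotype from I^B i × I^B I^B: 1/2 I^B I^B, 1/2 I^B i.
Crossing each possibility with the mother i i and summing P(type B): 1/2·1 + 1/2·1/2 = 3/4.
Similarly for Rh via the father's Rh distribution: P(Rh+) = 5/8.
Independent loci: 3/4 × 5/8 = 15/32.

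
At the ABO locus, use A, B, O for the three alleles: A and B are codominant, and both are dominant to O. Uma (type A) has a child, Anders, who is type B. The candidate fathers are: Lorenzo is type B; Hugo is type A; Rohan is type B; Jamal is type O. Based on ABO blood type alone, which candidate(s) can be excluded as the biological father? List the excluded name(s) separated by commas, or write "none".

A candidate is excluded only if no genotype consistent with his phenotype could produce a type B child with a type A mother.
Hugo (type A): no genotype consistent with that phenotype can produce a type-B child with a type-A mother.
Jamal (type O): no genotype consistent with that phenotype can produce a type-B child with a type-A mother.

Hugo, Jamal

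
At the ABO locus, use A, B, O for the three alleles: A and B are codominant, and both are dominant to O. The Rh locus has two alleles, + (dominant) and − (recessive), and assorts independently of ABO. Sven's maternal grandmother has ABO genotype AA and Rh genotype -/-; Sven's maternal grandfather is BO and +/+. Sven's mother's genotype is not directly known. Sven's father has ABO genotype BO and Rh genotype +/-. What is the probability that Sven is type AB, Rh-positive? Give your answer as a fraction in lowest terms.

3/16

Sven's mother's ABO genotype from AA × BO: 1/2 AB, 1/2 AO.
Crossing each possibility with the father BO and summing P(type AB): 1/2·1/4 + 1/2·1/4 = 1/4.
Similarly for Rh via the mother's Rh distribution: P(Rh+) = 3/4.
Independent loci: 1/4 × 3/4 = 3/16.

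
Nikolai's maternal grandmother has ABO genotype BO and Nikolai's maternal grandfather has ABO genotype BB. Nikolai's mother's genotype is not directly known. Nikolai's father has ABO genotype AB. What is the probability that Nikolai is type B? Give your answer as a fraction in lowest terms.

1/2

Nikolai's mother's ABO genotype from BO × BB: 1/2 BB, 1/2 BO.
Crossing each possibility with the father AB and summing P(type B): 1/2·1/2 + 1/2·1/2 = 1/2.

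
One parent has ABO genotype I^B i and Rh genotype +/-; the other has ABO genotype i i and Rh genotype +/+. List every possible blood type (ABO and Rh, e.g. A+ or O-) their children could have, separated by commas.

Gametes from I^B i × i i give offspring ABO genotypes I^B i, i i, i.e. phenotypes O, B.
Rh cross +/- × +/+ → phenotypes Rh+.
Combining independently: O+, B+.

O+, B+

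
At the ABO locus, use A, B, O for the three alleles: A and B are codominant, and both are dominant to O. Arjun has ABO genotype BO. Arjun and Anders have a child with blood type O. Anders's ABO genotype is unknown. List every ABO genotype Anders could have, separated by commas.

For each candidate genotype of Anders, check whether crossing it with BO can produce every observed child phenotype.
  AA → possible child types {A, AB} ✗
  AB → possible child types {A, B, AB} ✗
  AO → possible child types {O, A, B, AB} ✓
  BB → possible child types {B} ✗
  BO → possible child types {O, B} ✓
  OO → possible child types {O, B} ✓

AO, BO, OO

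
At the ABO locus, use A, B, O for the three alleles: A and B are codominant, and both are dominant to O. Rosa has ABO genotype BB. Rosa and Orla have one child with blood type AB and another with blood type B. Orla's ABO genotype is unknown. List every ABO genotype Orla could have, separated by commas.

For each candidate genotype of Orla, check whether crossing it with BB can produce every observed child phenotype.
  AA → possible child types {AB} ✗
  AB → possible child types {B, AB} ✓
  AO → possible child types {B, AB} ✓
  BB → possible child types {B} ✗
  BO → possible child types {B} ✗
  OO → possible child types {B} ✗

AB, AO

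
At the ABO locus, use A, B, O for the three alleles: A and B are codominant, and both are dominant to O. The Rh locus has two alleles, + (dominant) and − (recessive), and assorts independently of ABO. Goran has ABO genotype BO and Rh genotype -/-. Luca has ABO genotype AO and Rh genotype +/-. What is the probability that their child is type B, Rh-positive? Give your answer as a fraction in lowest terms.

ABO cross BO × AO → offspring phenotypes: 1/4 O, 1/4 A, 1/4 B, 1/4 AB.
Rh cross -/- × +/- → 1/2 Rh+, 1/2 Rh-.
Independent loci: P(type B, Rh-positive) = 1/4 × 1/2 = 1/8.

1/8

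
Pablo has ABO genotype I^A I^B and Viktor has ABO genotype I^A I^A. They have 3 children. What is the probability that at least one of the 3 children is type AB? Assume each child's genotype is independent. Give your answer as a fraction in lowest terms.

ABO cross I^A I^B × I^A I^A → 1/2 A, 1/2 AB.
So P(type AB) = 1/2 per child.
P(none) = (1/2)^3 = 1/8; P(at least one) = 1 − 1/8 = 7/8.

7/8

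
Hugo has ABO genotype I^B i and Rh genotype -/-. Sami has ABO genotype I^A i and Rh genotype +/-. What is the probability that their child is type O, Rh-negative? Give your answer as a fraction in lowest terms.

1/8

ABO cross I^B i × I^A i → offspring phenotypes: 1/4 O, 1/4 A, 1/4 B, 1/4 AB.
Rh cross -/- × +/- → 1/2 Rh+, 1/2 Rh-.
Independent loci: P(type O, Rh-negative) = 1/4 × 1/2 = 1/8.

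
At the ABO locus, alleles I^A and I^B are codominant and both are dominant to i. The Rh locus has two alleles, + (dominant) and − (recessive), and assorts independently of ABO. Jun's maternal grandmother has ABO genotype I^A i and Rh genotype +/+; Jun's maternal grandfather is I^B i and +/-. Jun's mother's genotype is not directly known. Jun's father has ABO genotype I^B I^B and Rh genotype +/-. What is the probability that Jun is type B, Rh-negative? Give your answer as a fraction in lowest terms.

3/32

Jun's mother's ABO genotype from I^A i × I^B i: 1/4 I^A I^B, 1/4 I^A i, 1/4 I^B i, 1/4 i i.
Crossing each possibility with the father I^B I^B and summing P(type B): 1/4·1/2 + 1/4·1/2 + 1/4·1 + 1/4·1 = 3/4.
Similarly for Rh via the mother's Rh distribution: P(Rh-) = 1/8.
Independent loci: 3/4 × 1/8 = 3/32.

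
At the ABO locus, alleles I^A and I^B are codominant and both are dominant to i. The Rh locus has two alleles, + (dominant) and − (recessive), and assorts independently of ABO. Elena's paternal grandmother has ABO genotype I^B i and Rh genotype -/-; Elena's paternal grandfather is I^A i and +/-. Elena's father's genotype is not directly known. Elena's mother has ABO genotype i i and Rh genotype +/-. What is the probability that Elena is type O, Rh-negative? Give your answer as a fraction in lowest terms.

3/16

Elena's father's ABO genotype from I^B i × I^A i: 1/4 I^A I^B, 1/4 I^A i, 1/4 I^B i, 1/4 i i.
Crossing each possibility with the mother i i and summing P(type O): 1/4·0 + 1/4·1/2 + 1/4·1/2 + 1/4·1 = 1/2.
Similarly for Rh via the father's Rh distribution: P(Rh-) = 3/8.
Independent loci: 1/2 × 3/8 = 3/16.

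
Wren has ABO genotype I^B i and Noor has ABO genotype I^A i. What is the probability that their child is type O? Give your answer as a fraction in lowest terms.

1/4

ABO cross I^B i × I^A i → offspring phenotypes: 1/4 O, 1/4 A, 1/4 B, 1/4 AB.
So P(type O) = 1/4.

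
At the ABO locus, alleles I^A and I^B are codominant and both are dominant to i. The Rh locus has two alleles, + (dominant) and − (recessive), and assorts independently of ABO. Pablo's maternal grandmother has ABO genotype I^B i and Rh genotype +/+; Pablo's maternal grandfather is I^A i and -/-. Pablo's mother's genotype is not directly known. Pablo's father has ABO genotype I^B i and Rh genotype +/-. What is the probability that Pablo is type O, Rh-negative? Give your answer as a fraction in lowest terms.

1/16

Pablo's mother's ABO genotype from I^B i × I^A i: 1/4 I^A I^B, 1/4 I^A i, 1/4 I^B i, 1/4 i i.
Crossing each possibility with the father I^B i and summing P(type O): 1/4·0 + 1/4·1/4 + 1/4·1/4 + 1/4·1/2 = 1/4.
Similarly for Rh via the mother's Rh distribution: P(Rh-) = 1/4.
Independent loci: 1/4 × 1/4 = 1/16.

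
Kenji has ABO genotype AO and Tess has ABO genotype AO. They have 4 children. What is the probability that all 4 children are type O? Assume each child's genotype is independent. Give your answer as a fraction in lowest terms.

1/256

ABO cross AO × AO → 1/4 O, 3/4 A.
So P(type O) = 1/4 per child.
All 4 independent: (1/4)^4 = 1/256.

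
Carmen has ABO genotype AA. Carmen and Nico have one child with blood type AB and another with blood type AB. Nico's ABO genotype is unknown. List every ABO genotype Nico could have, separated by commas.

For each candidate genotype of Nico, check whether crossing it with AA can produce every observed child phenotype.
  AA → possible child types {A} ✗
  AB → possible child types {A, AB} ✓
  AO → possible child types {A} ✗
  BB → possible child types {AB} ✓
  BO → possible child types {A, AB} ✓
  OO → possible child types {A} ✗

AB, BB, BO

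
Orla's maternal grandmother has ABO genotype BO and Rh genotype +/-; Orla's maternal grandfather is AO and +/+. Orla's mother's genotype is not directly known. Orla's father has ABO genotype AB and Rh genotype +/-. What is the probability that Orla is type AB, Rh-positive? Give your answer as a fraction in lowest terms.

Orla's mother's ABO genotype from BO × AO: 1/4 AB, 1/4 AO, 1/4 BO, 1/4 OO.
Crossing each possibility with the father AB and summing P(type AB): 1/4·1/2 + 1/4·1/4 + 1/4·1/4 + 1/4·0 = 1/4.
Similarly for Rh via the mother's Rh distribution: P(Rh+) = 7/8.
Independent loci: 1/4 × 7/8 = 7/32.

7/32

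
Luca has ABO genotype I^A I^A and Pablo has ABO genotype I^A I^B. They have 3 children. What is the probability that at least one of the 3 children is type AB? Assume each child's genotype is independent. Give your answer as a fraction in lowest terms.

ABO cross I^A I^A × I^A I^B → 1/2 A, 1/2 AB.
So P(type AB) = 1/2 per child.
P(none) = (1/2)^3 = 1/8; P(at least one) = 1 − 1/8 = 7/8.

7/8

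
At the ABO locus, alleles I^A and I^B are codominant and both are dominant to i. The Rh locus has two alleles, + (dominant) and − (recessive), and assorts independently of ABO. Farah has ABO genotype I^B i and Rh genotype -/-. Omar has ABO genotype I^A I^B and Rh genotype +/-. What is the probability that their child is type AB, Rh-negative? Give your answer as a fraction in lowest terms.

1/8

ABO cross I^B i × I^A I^B → offspring phenotypes: 1/4 A, 1/2 B, 1/4 AB.
Rh cross -/- × +/- → 1/2 Rh+, 1/2 Rh-.
Independent loci: P(type AB, Rh-negative) = 1/4 × 1/2 = 1/8.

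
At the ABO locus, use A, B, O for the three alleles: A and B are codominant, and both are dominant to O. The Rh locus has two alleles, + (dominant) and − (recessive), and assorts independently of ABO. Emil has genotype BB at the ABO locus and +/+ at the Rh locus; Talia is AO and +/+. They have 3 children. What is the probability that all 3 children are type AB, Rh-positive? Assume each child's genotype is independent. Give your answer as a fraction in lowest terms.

ABO cross BB × AO → 1/2 B, 1/2 AB.
Rh cross +/+ × +/+ → 1 Rh+; so P(type AB, Rh-positive) = 1/2 × 1 = 1/2 per child.
All 3 independent: (1/2)^3 = 1/8.

1/8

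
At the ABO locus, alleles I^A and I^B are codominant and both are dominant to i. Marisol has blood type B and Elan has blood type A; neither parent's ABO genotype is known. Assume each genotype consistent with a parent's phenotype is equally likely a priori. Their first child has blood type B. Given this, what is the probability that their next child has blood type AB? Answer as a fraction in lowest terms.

Possible genotypes: Marisol ∈ {I^B I^B, I^B i}; Elan ∈ {I^A I^A, I^A i}.
Weight each parental genotype pair by prior × P(type-B child):
  I^B I^B × I^A i: posterior weight 2/3; P(next child type AB) = 1/2.
  I^B i × I^A i: posterior weight 1/3; P(next child type AB) = 1/4.
Weighted sum = 5/12.

5/12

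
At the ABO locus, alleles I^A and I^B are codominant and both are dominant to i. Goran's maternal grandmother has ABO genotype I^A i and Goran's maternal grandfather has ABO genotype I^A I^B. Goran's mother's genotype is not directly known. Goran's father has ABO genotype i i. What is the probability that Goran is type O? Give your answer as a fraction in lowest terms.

1/4

Goran's mother's ABO genotype from I^A i × I^A I^B: 1/4 I^A I^A, 1/4 I^A I^B, 1/4 I^A i, 1/4 I^B i.
Crossing each possibility with the father i i and summing P(type O): 1/4·0 + 1/4·0 + 1/4·1/2 + 1/4·1/2 = 1/4.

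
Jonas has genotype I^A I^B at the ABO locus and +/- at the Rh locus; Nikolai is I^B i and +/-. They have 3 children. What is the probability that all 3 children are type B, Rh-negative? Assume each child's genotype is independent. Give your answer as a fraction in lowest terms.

ABO cross I^A I^B × I^B i → 1/4 A, 1/2 B, 1/4 AB.
Rh cross +/- × +/- → 3/4 Rh+, 1/4 Rh-; so P(type B, Rh-negative) = 1/2 × 1/4 = 1/8 per child.
All 3 independent: (1/8)^3 = 1/512.

1/512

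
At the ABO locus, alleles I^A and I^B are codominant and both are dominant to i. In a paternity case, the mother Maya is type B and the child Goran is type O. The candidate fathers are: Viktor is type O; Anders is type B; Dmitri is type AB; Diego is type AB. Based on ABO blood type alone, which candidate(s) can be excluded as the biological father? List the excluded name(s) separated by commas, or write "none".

A candidate is excluded only if no genotype consistent with his phenotype could produce a type O child with a type B mother.
Dmitri (type AB): no genotype consistent with that phenotype can produce a type-O child with a type-B mother.
Diego (type AB): no genotype consistent with that phenotype can produce a type-O child with a type-B mother.

Dmitri, Diego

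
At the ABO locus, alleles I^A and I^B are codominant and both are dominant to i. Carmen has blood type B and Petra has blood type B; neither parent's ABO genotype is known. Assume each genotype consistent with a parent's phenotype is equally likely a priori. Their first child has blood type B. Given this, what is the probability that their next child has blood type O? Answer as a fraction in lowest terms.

1/20

Possible genotypes: Carmen ∈ {I^B I^B, I^B i}; Petra ∈ {I^B I^B, I^B i}.
Weight each parental genotype pair by prior × P(type-B child):
  I^B I^B × I^B I^B: posterior weight 4/15; P(next child type O) = 0.
  I^B I^B × I^B i: posterior weight 4/15; P(next child type O) = 0.
  I^B i × I^B I^B: posterior weight 4/15; P(next child type O) = 0.
  I^B i × I^B i: posterior weight 1/5; P(next child type O) = 1/4.
Weighted sum = 1/20.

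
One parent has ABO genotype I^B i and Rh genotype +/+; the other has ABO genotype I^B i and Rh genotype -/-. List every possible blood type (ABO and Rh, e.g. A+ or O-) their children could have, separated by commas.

O+, B+

Gametes from I^B i × I^B i give offspring ABO genotypes I^B I^B, I^B i, i i, i.e. phenotypes O, B.
Rh cross +/+ × -/- → phenotypes Rh+.
Combining independently: O+, B+.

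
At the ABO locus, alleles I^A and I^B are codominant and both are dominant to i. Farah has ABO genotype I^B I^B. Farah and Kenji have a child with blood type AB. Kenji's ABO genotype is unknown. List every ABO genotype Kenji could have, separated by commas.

For each candidate genotype of Kenji, check whether crossing it with I^B I^B can produce every observed child phenotype.
  I^A I^A → possible child types {AB} ✓
  I^A I^B → possible child types {B, AB} ✓
  I^A i → possible child types {B, AB} ✓
  I^B I^B → possible child types {B} ✗
  I^B i → possible child types {B} ✗
  i i → possible child types {B} ✗

I^A I^A, I^A I^B, I^A i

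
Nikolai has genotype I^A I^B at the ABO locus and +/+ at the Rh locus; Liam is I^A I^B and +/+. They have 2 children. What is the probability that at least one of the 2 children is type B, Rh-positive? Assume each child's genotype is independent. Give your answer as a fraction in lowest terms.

7/16

ABO cross I^A I^B × I^A I^B → 1/4 A, 1/4 B, 1/2 AB.
Rh cross +/+ × +/+ → 1 Rh+; so P(type B, Rh-positive) = 1/4 × 1 = 1/4 per child.
P(none) = (3/4)^2 = 9/16; P(at least one) = 1 − 9/16 = 7/16.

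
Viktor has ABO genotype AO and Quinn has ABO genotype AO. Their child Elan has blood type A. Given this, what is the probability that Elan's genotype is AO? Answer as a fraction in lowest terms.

2/3

Cross AO × AO → 1/4 AA, 1/2 AO, 1/4 OO.
Type-A genotypes among offspring: AA (1/4), AO (1/2); total 3/4.
P(AO | type A) = (1/2) / (3/4) = 2/3.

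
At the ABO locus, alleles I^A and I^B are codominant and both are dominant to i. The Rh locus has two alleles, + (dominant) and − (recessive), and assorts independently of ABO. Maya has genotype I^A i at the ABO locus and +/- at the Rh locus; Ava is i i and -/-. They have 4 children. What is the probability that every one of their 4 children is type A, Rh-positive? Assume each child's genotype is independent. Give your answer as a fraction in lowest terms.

1/256

ABO cross I^A i × i i → 1/2 O, 1/2 A.
Rh cross +/- × -/- → 1/2 Rh+, 1/2 Rh-; so P(type A, Rh-positive) = 1/2 × 1/2 = 1/4 per child.
All 4 independent: (1/4)^4 = 1/256.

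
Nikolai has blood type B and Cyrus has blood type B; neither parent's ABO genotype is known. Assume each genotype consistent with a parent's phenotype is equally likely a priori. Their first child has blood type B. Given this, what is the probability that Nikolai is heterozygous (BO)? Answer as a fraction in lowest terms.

Possible genotypes: Nikolai ∈ {BB, BO}; Cyrus ∈ {BB, BO}.
Weight each parental genotype pair by prior × P(type-B child):
  BB × BB: posterior weight 4/15.
  BB × BO: posterior weight 4/15.
  BO × BB: posterior weight 4/15.
  BO × BO: posterior weight 1/5.
Sum the posterior weight over pairs where Nikolai is BO: 7/15.

7/15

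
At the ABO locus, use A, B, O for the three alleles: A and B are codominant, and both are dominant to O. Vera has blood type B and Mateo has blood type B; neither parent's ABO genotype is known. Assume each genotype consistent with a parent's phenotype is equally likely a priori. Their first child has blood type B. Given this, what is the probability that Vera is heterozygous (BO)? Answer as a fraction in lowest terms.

Possible genotypes: Vera ∈ {BB, BO}; Mateo ∈ {BB, BO}.
Weight each parental genotype pair by prior × P(type-B child):
  BB × BB: posterior weight 4/15.
  BB × BO: posterior weight 4/15.
  BO × BB: posterior weight 4/15.
  BO × BO: posterior weight 1/5.
Sum the posterior weight over pairs where Vera is BO: 7/15.

7/15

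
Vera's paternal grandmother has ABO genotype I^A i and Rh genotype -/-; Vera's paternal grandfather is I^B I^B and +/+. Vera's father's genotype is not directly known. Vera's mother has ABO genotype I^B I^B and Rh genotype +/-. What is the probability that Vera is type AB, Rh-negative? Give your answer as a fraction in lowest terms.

Vera's father's ABO genotype from I^A i × I^B I^B: 1/2 I^A I^B, 1/2 I^B i.
Crossing each possibility with the mother I^B I^B and summing P(type AB): 1/2·1/2 + 1/2·0 = 1/4.
Similarly for Rh via the father's Rh distribution: P(Rh-) = 1/4.
Independent loci: 1/4 × 1/4 = 1/16.

1/16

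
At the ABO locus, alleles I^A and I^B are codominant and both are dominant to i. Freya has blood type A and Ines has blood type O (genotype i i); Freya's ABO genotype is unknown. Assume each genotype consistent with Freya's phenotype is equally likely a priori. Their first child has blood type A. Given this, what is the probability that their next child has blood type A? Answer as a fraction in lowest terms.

5/6

Possible genotypes: Freya ∈ {I^A I^A, I^A i}; Ines ∈ {i i}.
Weight each parental genotype pair by prior × P(type-A child):
  I^A I^A × i i: posterior weight 2/3; P(next child type A) = 1.
  I^A i × i i: posterior weight 1/3; P(next child type A) = 1/2.
Weighted sum = 5/6.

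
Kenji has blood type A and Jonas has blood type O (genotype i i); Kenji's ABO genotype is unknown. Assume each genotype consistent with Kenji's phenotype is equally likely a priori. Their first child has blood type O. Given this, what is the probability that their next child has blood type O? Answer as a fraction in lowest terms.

1/2

Possible genotypes: Kenji ∈ {I^A I^A, I^A i}; Jonas ∈ {i i}.
Weight each parental genotype pair by prior × P(type-O child):
  I^A i × i i: posterior weight 1; P(next child type O) = 1/2.
Weighted sum = 1/2.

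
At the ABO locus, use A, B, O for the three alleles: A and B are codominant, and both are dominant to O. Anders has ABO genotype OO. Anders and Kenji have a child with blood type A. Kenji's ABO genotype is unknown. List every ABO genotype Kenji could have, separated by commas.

For each candidate genotype of Kenji, check whether crossing it with OO can produce every observed child phenotype.
  AA → possible child types {A} ✓
  AB → possible child types {A, B} ✓
  AO → possible child types {O, A} ✓
  BB → possible child types {B} ✗
  BO → possible child types {O, B} ✗
  OO → possible child types {O} ✗

AA, AB, AO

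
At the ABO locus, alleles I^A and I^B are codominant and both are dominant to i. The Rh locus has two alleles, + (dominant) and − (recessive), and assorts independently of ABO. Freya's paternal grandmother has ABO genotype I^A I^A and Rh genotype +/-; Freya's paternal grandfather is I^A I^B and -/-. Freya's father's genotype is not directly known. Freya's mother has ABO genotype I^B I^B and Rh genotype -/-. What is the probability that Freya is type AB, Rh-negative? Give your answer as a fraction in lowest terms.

9/16

Freya's father's ABO genotype from I^A I^A × I^A I^B: 1/2 I^A I^A, 1/2 I^A I^B.
Crossing each possibility with the mother I^B I^B and summing P(type AB): 1/2·1 + 1/2·1/2 = 3/4.
Similarly for Rh via the father's Rh distribution: P(Rh-) = 3/4.
Independent loci: 3/4 × 3/4 = 9/16.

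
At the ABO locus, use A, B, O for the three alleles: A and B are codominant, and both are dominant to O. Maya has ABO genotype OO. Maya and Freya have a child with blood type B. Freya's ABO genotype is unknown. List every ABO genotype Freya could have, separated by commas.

For each candidate genotype of Freya, check whether crossing it with OO can produce every observed child phenotype.
  AA → possible child types {A} ✗
  AB → possible child types {A, B} ✓
  AO → possible child types {O, A} ✗
  BB → possible child types {B} ✓
  BO → possible child types {O, B} ✓
  OO → possible child types {O} ✗

AB, BB, BO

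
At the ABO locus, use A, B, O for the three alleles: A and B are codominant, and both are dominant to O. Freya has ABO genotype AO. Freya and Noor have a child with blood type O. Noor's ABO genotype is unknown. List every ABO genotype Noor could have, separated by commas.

For each candidate genotype of Noor, check whether crossing it with AO can produce every observed child phenotype.
  AA → possible child types {A} ✗
  AB → possible child types {A, B, AB} ✗
  AO → possible child types {O, A} ✓
  BB → possible child types {B, AB} ✗
  BO → possible child types {O, A, B, AB} ✓
  OO → possible child types {O, A} ✓

AO, BO, OO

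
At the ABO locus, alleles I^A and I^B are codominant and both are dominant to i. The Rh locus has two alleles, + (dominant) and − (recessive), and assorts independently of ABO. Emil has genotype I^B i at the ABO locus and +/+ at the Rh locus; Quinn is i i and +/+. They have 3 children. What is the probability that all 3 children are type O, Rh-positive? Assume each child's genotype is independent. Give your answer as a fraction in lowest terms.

1/8

ABO cross I^B i × i i → 1/2 O, 1/2 B.
Rh cross +/+ × +/+ → 1 Rh+; so P(type O, Rh-positive) = 1/2 × 1 = 1/2 per child.
All 3 independent: (1/2)^3 = 1/8.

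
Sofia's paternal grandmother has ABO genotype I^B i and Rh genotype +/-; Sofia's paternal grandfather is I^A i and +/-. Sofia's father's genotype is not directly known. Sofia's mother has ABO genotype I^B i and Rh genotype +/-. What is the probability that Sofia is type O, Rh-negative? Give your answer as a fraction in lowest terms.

Sofia's father's ABO genotype from I^B i × I^A i: 1/4 I^A I^B, 1/4 I^A i, 1/4 I^B i, 1/4 i i.
Crossing each possibility with the mother I^B i and summing P(type O): 1/4·0 + 1/4·1/4 + 1/4·1/4 + 1/4·1/2 = 1/4.
Similarly for Rh via the father's Rh distribution: P(Rh-) = 1/4.
Independent loci: 1/4 × 1/4 = 1/16.

1/16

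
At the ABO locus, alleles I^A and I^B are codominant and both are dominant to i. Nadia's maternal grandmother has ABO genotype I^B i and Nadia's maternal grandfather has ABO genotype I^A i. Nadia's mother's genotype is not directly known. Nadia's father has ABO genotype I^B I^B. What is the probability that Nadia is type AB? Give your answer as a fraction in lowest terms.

Nadia's mother's ABO genotype from I^B i × I^A i: 1/4 I^A I^B, 1/4 I^A i, 1/4 I^B i, 1/4 i i.
Crossing each possibility with the father I^B I^B and summing P(type AB): 1/4·1/2 + 1/4·1/2 + 1/4·0 + 1/4·0 = 1/4.

1/4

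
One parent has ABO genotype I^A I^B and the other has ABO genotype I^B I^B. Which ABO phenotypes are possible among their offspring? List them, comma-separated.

B, AB

Gametes from I^A I^B × I^B I^B give offspring ABO genotypes I^A I^B, I^B I^B, i.e. phenotypes B, AB.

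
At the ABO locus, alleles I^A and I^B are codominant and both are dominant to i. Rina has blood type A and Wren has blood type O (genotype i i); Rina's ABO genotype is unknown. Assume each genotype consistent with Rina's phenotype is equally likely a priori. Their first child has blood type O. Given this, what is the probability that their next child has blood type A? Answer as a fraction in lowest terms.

Possible genotypes: Rina ∈ {I^A I^A, I^A i}; Wren ∈ {i i}.
Weight each parental genotype pair by prior × P(type-O child):
  I^A i × i i: posterior weight 1; P(next child type A) = 1/2.
Weighted sum = 1/2.

1/2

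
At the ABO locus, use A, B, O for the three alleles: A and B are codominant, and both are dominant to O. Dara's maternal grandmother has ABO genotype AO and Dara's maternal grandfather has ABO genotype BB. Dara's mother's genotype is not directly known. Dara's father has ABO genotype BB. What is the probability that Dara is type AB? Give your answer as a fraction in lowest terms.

1/4

Dara's mother's ABO genotype from AO × BB: 1/2 AB, 1/2 BO.
Crossing each possibility with the father BB and summing P(type AB): 1/2·1/2 + 1/2·0 = 1/4.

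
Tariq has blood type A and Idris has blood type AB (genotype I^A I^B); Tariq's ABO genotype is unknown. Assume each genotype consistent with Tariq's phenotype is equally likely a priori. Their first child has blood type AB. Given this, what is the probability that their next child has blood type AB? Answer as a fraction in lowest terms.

Possible genotypes: Tariq ∈ {I^A I^A, I^A i}; Idris ∈ {I^A I^B}.
Weight each parental genotype pair by prior × P(type-AB child):
  I^A I^A × I^A I^B: posterior weight 2/3; P(next child type AB) = 1/2.
  I^A i × I^A I^B: posterior weight 1/3; P(next child type AB) = 1/4.
Weighted sum = 5/12.

5/12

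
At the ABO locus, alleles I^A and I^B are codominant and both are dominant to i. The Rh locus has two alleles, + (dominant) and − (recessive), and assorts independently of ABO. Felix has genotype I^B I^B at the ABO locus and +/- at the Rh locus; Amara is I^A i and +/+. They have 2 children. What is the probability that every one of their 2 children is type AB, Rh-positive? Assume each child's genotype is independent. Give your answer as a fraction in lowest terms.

1/4

ABO cross I^B I^B × I^A i → 1/2 B, 1/2 AB.
Rh cross +/- × +/+ → 1 Rh+; so P(type AB, Rh-positive) = 1/2 × 1 = 1/2 per child.
All 2 independent: (1/2)^2 = 1/4.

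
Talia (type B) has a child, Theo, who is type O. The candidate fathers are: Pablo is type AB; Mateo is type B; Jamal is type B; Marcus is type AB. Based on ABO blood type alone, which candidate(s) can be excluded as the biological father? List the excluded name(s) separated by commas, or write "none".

Pablo, Marcus

A candidate is excluded only if no genotype consistent with his phenotype could produce a type O child with a type B mother.
Pablo (type AB): no genotype consistent with that phenotype can produce a type-O child with a type-B mother.
Marcus (type AB): no genotype consistent with that phenotype can produce a type-O child with a type-B mother.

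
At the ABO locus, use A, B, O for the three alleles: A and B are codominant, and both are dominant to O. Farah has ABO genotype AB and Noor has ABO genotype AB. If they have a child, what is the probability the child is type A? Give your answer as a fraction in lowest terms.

1/4

ABO cross AB × AB → offspring phenotypes: 1/4 A, 1/4 B, 1/2 AB.
So P(type A) = 1/4.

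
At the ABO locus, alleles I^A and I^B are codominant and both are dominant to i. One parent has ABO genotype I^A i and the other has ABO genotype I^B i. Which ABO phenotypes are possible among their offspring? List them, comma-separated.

Gametes from I^A i × I^B i give offspring ABO genotypes I^A I^B, I^A i, I^B i, i i, i.e. phenotypes O, A, B, AB.

O, A, B, AB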